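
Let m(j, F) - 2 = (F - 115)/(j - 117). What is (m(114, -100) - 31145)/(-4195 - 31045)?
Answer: 46607/52860 ≈ 0.88171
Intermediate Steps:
m(j, F) = 2 + (-115 + F)/(-117 + j) (m(j, F) = 2 + (F - 115)/(j - 117) = 2 + (-115 + F)/(-117 + j))
(m(114, -100) - 31145)/(-4195 - 31045) = ((-349 - 100 + 2*114)/(-117 + 114) - 31145)/(-4195 - 31045) = ((-349 - 100 + 228)/(-3) - 31145)/(-35240) = (-1/3*(-221) - 31145)*(-1/35240) = (221/3 - 31145)*(-1/35240) = -93214/3*(-1/35240) = 46607/52860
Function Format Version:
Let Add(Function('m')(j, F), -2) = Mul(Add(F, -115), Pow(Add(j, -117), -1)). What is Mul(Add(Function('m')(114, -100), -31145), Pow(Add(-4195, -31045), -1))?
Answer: Rational(46607, 52860) ≈ 0.88171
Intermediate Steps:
Function('m')(j, F) = Add(2, Mul(Pow(Add(-117, j), -1), Add(-115, F))) (Function('m')(j, F) = Add(2, Mul(Add(F, -115), Pow(Add(j, -117), -1))) = Add(2, Mul(Add(-115, F), Pow(Add(-117, j), -1))) = Add(2, Mul(Pow(Add(-117, j), -1), Add(-115, F))))
Mul(Add(Function('m')(114, -100), -31145), Pow(Add(-4195, -31045), -1)) = Mul(Add(Mul(Pow(Add(-117, 114), -1), Add(-349, -100, Mul(2, 114))), -31145), Pow(Add(-4195, -31045), -1)) = Mul(Add(Mul(Pow(-3, -1), Add(-349, -100, 228)), -31145), Pow(-35240, -1)) = Mul(Add(Mul(Rational(-1, 3), -221), -31145), Rational(-1, 35240)) = Mul(Add(Rational(221, 3), -31145), Rational(-1, 35240)) = Mul(Rational(-93214, 3), Rational(-1, 35240)) = Rational(46607, 52860)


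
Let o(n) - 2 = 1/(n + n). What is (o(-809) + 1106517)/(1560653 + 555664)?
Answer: 255763963/489171558 ≈ 0.52285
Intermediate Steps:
o(n) = 2 + 1/(2*n) (o(n) = 2 + 1/(n + n) = 2 + 1/(2*n))
(o(-809) + 1106517)/(1560653 + 555664) = ((2 + (½)/(-809)) + 1106517)/(1560653 + 555664) = ((2 + (½)*(-1/809)) + 1106517)/2116317 = ((2 - 1/1618) + 1106517)*(1/2116317) = (3235/1618 + 1106517)*(1/2116317) = (1790347741/1618)*(1/2116317) = 255763963/489171558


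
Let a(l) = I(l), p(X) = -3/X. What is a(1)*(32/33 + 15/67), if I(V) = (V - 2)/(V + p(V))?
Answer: 2639/4422 ≈ 0.59679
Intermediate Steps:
I(V) = (-2 + V)/(V - 3/V) (I(V) = (V - 2)/(V - 3/V) = (-2 + V)/(V - 3/V))
a(l) = l*(-2 + l)/(-3 + l²)
a(1)*(32/33 + 15/67) = (1*(-2 + 1)/(-3 + 1²))*(32/33 + 15/67) = (1*(-1)/(-3 + 1))*(32*(1/33) + 15*(1/67)) = (1*(-1)/(-2))*(32/33 + 15/67) = (1*(-½)*(-1))*(2639/2211) = (½)*(2639/2211) = 2639/4422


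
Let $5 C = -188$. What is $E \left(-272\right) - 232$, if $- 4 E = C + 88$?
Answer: $\frac{15976}{5} \approx 3195.2$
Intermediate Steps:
$C = - \frac{188}{5}$ ($C = \frac{1}{5} \left(-188\right) = - \frac{188}{5} \approx -37.6$)
$E = - \frac{63}{5}$ ($E = - \frac{- \frac{188}{5} + 88}{4} = \left(- \frac{1}{4}\right) \frac{252}{5} = - \frac{63}{5} \approx -12.6$)
$E \left(-272\right) - 232 = \left(- \frac{63}{5}\right) \left(-272\right) - 232 = \frac{17136}{5} - 232 = \frac{15976}{5}$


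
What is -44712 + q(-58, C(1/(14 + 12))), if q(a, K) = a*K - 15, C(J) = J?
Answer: -581480/13 ≈ -44729.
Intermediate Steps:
q(a, K) = -15 + K*a (q(a, K) = K*a - 15 = -15 + K*a)
-44712 + q(-58, C(1/(14 + 12))) = -44712 + (-15 - 58/(14 + 12)) = -44712 + (-15 - 58/26) = -44712 + (-15 + (1/26)*(-58)) = -44712 + (-15 - 29/13) = -44712 - 224/13 = -581480/13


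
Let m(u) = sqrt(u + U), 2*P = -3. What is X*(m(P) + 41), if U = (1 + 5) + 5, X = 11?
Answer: 451 + 11*sqrt(38)/2 ≈ 484.90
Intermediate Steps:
U = 11 (U = 6 + 5 = 11)
P = -3/2 (P = (1/2)*(-3) = -3/2 ≈ -1.5000)
m(u) = sqrt(11 + u) (m(u) = sqrt(u + 11) = sqrt(11 + u))
X*(m(P) + 41) = 11*(sqrt(11 - 3/2) + 41) = 11*(sqrt(19/2) + 41) = 11*(sqrt(38)/2 + 41) = 11*(41 + sqrt(38)/2) = 451 + 11*sqrt(38)/2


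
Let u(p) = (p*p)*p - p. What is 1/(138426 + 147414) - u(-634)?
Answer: 72843314104801/285840 ≈ 2.5484e+8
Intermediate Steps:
u(p) = p**3 - p (u(p) = p**2*p - p = p**3 - p)
1/(138426 + 147414) - u(-634) = 1/(138426 + 147414) - ((-634)**3 - 1*(-634)) = 1/285840 - (-254840104 + 634) = 1/285840 - 1*(-254839470) = 1/285840 + 254839470 = 72843314104801/285840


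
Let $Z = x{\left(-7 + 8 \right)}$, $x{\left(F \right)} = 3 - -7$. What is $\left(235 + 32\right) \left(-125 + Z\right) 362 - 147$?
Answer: $-11115357$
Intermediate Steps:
$x{\left(F \right)} = 10$ ($x{\left(F \right)} = 3 + 7 = 10$)
$Z = 10$
$\left(235 + 32\right) \left(-125 + Z\right) 362 - 147 = \left(235 + 32\right) \left(-125 + 10\right) 362 - 147 = 267 \left(-115\right) 362 - 147 = \left(-30705\right) 362 - 147 = -11115210 - 147 = -11115357$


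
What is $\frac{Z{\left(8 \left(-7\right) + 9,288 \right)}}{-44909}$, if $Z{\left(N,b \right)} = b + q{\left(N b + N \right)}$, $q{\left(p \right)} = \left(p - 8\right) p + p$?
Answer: $- \frac{184593258}{44909} \approx -4110.4$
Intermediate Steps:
$q{\left(p \right)} = p + p \left(-8 + p\right)$ ($q{\left(p \right)} = \left(-8 + p\right) p + p = p \left(-8 + p\right) + p = p + p \left(-8 + p\right)$)
$Z{\left(N,b \right)} = b + \left(N + N b\right) \left(-7 + N + N b\right)$ ($Z{\left(N,b \right)} = b + \left(N b + N\right) \left(-7 + \left(N b + N\right)\right) = b + \left(N + N b\right) \left(-7 + \left(N + N b\right)\right) = b + \left(N + N b\right) \left(-7 + N + N b\right)$)
$\frac{Z{\left(8 \left(-7\right) + 9,288 \right)}}{-44909} = \frac{288 + \left(8 \left(-7\right) + 9\right) \left(1 + 288\right) \left(-7 + \left(8 \left(-7\right) + 9\right) \left(1 + 288\right)\right)}{-44909} = \left(288 + \left(-56 + 9\right) 289 \left(-7 + \left(-56 + 9\right) 289\right)\right) \left(- \frac{1}{44909}\right) = \left(288 - 13583 \left(-7 - 13583\right)\right) \left(- \frac{1}{44909}\right) = \left(288 - 13583 \left(-13590\right)\right) \left(- \frac{1}{44909}\right) = \left(288 + 184592970\right) \left(- \frac{1}{44909}\right) = 184593258 \left(- \frac{1}{44909}\right) = - \frac{184593258}{44909}$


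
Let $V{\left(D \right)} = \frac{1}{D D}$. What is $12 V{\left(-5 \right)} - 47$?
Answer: $- \frac{1163}{25} \approx -46.52$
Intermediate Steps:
$V{\left(D \right)} = \frac{1}{D^{2}}$
$12 V{\left(-5 \right)} - 47 = \frac{12}{25} - 47 = - \frac{1163}{25}$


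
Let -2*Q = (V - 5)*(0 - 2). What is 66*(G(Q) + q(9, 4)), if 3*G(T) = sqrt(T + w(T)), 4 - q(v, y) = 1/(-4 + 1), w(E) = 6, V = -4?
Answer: 286 + 22*I*sqrt(3) ≈ 286.0 + 38.105*I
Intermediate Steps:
Q = -9 (Q = -(-4 - 5)*(0 - 2)/2 = -(-9)*(-2)/2 = -1/2*18 = -9)
q(v, y) = 13/3 (q(v, y) = 4 - 1/(-4 + 1) = 4 - 1/(-3) = 4 - 1*(-1/3) = 4 + 1/3 = 13/3)
G(T) = sqrt(6 + T)/3 (G(T) = sqrt(T + 6)/3 = sqrt(6 + T)/3)
66*(G(Q) + q(9, 4)) = 66*(sqrt(6 - 9)/3 + 13/3) = 66*(sqrt(-3)/3 + 13/3) = 66*((I*sqrt(3))/3 + 13/3) = 66*(I*sqrt(3)/3 + 13/3) = 66*(13/3 + I*sqrt(3)/3) = 286 + 22*I*sqrt(3)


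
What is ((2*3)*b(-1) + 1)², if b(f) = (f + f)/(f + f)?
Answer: 49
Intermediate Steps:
b(f) = 1 (b(f) = (2*f)/((2*f)) = (2*f)*(1/(2*f)) = 1)
((2*3)*b(-1) + 1)² = ((2*3)*1 + 1)² = (6*1 + 1)² = (6 + 1)² = 7² = 49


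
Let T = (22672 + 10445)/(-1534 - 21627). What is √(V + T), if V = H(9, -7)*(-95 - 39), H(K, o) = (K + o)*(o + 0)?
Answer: √2785538119/1219 ≈ 43.296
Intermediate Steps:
H(K, o) = o*(K + o) (H(K, o) = (K + o)*o = o*(K + o))
T = -1743/1219 (T = 33117/(-23161) = 33117*(-1/23161) = -1743/1219 ≈ -1.4299)
V = 1876 (V = (-7*(9 - 7))*(-95 - 39) = -7*2*(-134) = -14*(-134) = 1876)
√(V + T) = √(1876 - 1743/1219) = √(2285101/1219) = √2785538119/1219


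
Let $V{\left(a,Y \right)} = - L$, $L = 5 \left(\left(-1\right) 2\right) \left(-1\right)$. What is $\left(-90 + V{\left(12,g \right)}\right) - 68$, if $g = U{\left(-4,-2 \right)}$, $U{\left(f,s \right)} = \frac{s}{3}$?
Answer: $-168$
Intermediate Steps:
$L = 10$ ($L = 5 \left(-2\right) \left(-1\right) = \left(-10\right) \left(-1\right) = 10$)
$U{\left(f,s \right)} = \frac{s}{3}$ ($U{\left(f,s \right)} = s \frac{1}{3} = \frac{s}{3}$)
$g = - \frac{2}{3}$ ($g = \frac{1}{3} \left(-2\right) = - \frac{2}{3} \approx -0.66667$)
$V{\left(a,Y \right)} = -10$ ($V{\left(a,Y \right)} = \left(-1\right) 10 = -10$)
$\left(-90 + V{\left(12,g \right)}\right) - 68 = \left(-90 - 10\right) - 68 = -100 - 68 = -168$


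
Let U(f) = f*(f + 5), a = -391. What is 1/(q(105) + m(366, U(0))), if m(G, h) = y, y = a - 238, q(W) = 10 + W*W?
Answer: 1/10406 ≈ 9.6098e-5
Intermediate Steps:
U(f) = f*(5 + f)
q(W) = 10 + W**2
y = -629 (y = -391 - 238 = -629)
m(G, h) = -629
1/(q(105) + m(366, U(0))) = 1/((10 + 105**2) - 629) = 1/((10 + 11025) - 629) = 1/(11035 - 629) = 1/10406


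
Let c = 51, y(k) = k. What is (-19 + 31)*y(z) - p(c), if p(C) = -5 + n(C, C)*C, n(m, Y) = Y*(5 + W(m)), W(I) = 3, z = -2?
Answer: -20827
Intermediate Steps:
n(m, Y) = 8*Y (n(m, Y) = Y*(5 + 3) = Y*8 = 8*Y)
p(C) = -5 + 8*C² (p(C) = -5 + (8*C)*C = -5 + 8*C²)
(-19 + 31)*y(z) - p(c) = (-19 + 31)*(-2) - (-5 + 8*51²) = 12*(-2) - (-5 + 8*2601) = -24 - (-5 + 20808) = -24 - 1*20803 = -24 - 20803 = -20827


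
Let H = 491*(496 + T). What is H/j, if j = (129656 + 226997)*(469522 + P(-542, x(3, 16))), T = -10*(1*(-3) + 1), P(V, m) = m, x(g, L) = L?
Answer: 126678/83731068157 ≈ 1.5129e-6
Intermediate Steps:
T = 20 (T = -10*(-3 + 1) = -10*(-2) = 20)
H = 253356 (H = 491*(496 + 20) = 491*516 = 253356)
j = 167462136314 (j = (129656 + 226997)*(469522 + 16) = 356653*469538 = 167462136314)
H/j = 253356/167462136314 = 253356*(1/167462136314) = 126678/83731068157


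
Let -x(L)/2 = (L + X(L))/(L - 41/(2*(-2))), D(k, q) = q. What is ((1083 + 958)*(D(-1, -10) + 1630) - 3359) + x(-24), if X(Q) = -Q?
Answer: 3303061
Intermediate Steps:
x(L) = 0 (x(L) = -2*(L - L)/(L - 41/(2*(-2))) = -0/(L - 41/(-4)) = -0/(L - 41*(-¼)) = -0/(L + 41/4) = -0/(41/4 + L) = -2*0 = 0)
((1083 + 958)*(D(-1, -10) + 1630) - 3359) + x(-24) = ((1083 + 958)*(-10 + 1630) - 3359) + 0 = (2041*1620 - 3359) + 0 = (3306420 - 3359) + 0 = 3303061 + 0 = 3303061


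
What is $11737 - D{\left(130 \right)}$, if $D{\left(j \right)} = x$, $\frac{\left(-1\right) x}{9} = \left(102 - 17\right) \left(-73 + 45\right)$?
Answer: $-9683$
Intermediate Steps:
$x = 21420$ ($x = - 9 \left(102 - 17\right) \left(-73 + 45\right) = - 9 \cdot 85 \left(-28\right) = \left(-9\right) \left(-2380\right) = 21420$)
$D{\left(j \right)} = 21420$
$11737 - D{\left(130 \right)} = 11737 - 21420 = -9683$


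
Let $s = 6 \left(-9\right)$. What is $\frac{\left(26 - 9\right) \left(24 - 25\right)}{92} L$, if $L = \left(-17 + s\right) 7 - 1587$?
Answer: $\frac{8857}{23} \approx 385.09$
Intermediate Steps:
$s = -54$
$L = -2084$ ($L = \left(-17 - 54\right) 7 - 1587 = \left(-71\right) 7 - 1587 = -497 - 1587 = -2084$)
$\frac{\left(26 - 9\right) \left(24 - 25\right)}{92} L = \frac{\left(26 - 9\right) \left(24 - 25\right)}{92} \left(-2084\right) = 17 \left(-1\right) \frac{1}{92} \left(-2084\right) = \left(-17\right) \frac{1}{92} \left(-2084\right) = \left(- \frac{17}{92}\right) \left(-2084\right) = \frac{8857}{23}$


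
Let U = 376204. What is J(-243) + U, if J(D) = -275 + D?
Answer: 375686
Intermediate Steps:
J(-243) + U = (-275 - 243) + 376204 = -518 + 376204 = 375686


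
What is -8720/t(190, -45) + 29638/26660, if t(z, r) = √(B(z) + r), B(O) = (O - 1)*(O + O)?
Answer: 14819/13330 - 1744*√319/957 ≈ -31.437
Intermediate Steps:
B(O) = 2*O*(-1 + O) (B(O) = (-1 + O)*(2*O) = 2*O*(-1 + O))
t(z, r) = √(r + 2*z*(-1 + z)) (t(z, r) = √(2*z*(-1 + z) + r) = √(r + 2*z*(-1 + z)))
-8720/t(190, -45) + 29638/26660 = -8720/√(-45 + 2*190*(-1 + 190)) + 29638/26660 = -8720/√(-45 + 2*190*189) + 29638*(1/26660) = -8720/√(-45 + 71820) + 14819/13330 = -8720*√319/4785 + 14819/13330 = -1744*√319/957 + 14819/13330 = 14819/13330 - 1744*√319/957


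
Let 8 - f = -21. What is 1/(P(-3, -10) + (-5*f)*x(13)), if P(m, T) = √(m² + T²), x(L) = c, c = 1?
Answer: -145/20916 - √109/20916 ≈ -0.0074316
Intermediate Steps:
f = 29 (f = 8 - 1*(-21) = 8 + 21 = 29)
x(L) = 1
P(m, T) = √(T² + m²)
1/(P(-3, -10) + (-5*f)*x(13)) = 1/(√((-10)² + (-3)²) - 5*29*1) = 1/(√(100 + 9) - 145*1) = 1/(√109 - 145) = 1/(-145 + √109)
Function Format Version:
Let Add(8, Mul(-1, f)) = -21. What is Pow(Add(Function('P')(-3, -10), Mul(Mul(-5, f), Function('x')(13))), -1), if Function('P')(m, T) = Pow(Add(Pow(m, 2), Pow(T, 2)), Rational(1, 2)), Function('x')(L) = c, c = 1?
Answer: Add(Rational(-145, 20916), Mul(Rational(-1, 20916), Pow(109, Rational(1, 2)))) ≈ -0.0074316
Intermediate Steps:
f = 29 (f = Add(8, Mul(-1, -21)) = Add(8, 21) = 29)
Function('x')(L) = 1
Function('P')(m, T) = Pow(Add(Pow(T, 2), Pow(m, 2)), Rational(1, 2))
Pow(Add(Function('P')(-3, -10), Mul(Mul(-5, f), Function('x')(13))), -1) = Pow(Add(Pow(Add(Pow(-10, 2), Pow(-3, 2)), Rational(1, 2)), Mul(Mul(-5, 29), 1)), -1) = Pow(Add(Pow(Add(100, 9), Rational(1, 2)), Mul(-145, 1)), -1) = Pow(Add(Pow(109, Rational(1, 2)), -145), -1) = Pow(Add(-145, Pow(109, Rational(1, 2))), -1)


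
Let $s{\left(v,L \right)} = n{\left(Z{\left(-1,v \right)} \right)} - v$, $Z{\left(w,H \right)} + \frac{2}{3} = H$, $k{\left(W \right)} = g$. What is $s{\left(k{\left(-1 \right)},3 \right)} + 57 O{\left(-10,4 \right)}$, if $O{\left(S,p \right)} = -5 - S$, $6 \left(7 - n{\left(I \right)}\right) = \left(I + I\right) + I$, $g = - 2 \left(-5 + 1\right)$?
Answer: $\frac{841}{3} \approx 280.33$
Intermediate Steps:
$g = 8$ ($g = \left(-2\right) \left(-4\right) = 8$)
$k{\left(W \right)} = 8$
$Z{\left(w,H \right)} = - \frac{2}{3} + H$
$n{\left(I \right)} = 7 - \frac{I}{2}$ ($n{\left(I \right)} = 7 - \frac{\left(I + I\right) + I}{6} = 7 - \frac{2 I + I}{6} = 7 - \frac{3 I}{6} = 7 - \frac{I}{2}$)
$s{\left(v,L \right)} = \frac{22}{3} - \frac{3 v}{2}$ ($s{\left(v,L \right)} = \left(7 - \frac{- \frac{2}{3} + v}{2}\right) - v = \left(7 - \left(- \frac{1}{3} + \frac{v}{2}\right)\right) - v = \left(\frac{22}{3} - \frac{v}{2}\right) - v = \frac{22}{3} - \frac{3 v}{2}$)
$s{\left(k{\left(-1 \right)},3 \right)} + 57 O{\left(-10,4 \right)} = \left(\frac{22}{3} - 12\right) + 57 \left(-5 - -10\right) = \left(\frac{22}{3} - 12\right) + 57 \left(-5 + 10\right) = - \frac{14}{3} + 57 \cdot 5 = - \frac{14}{3} + 285 = \frac{841}{3}$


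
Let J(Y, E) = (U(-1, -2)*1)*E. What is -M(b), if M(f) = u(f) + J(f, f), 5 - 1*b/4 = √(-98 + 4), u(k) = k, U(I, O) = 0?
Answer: -20 + 4*I*√94 ≈ -20.0 + 38.781*I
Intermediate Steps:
J(Y, E) = 0 (J(Y, E) = (0*1)*E = 0*E = 0)
b = 20 - 4*I*√94 (b = 20 - 4*√(-98 + 4) = 20 - 4*I*√94 ≈ 20.0 - 38.781*I)
M(f) = f (M(f) = f + 0 = f)
-M(b) = -(20 - 4*I*√94) = -20 + 4*I*√94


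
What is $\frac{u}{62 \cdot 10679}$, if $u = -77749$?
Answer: $- \frac{77749}{662098} \approx -0.11743$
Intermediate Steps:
$\frac{u}{62 \cdot 10679} = - \frac{77749}{62 \cdot 10679} = - \frac{77749}{662098}$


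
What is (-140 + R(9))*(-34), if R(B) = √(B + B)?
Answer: 4760 - 102*√2 ≈ 4615.8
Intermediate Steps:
R(B) = √2*√B (R(B) = √(2*B) = √2*√B)
(-140 + R(9))*(-34) = (-140 + √2*√9)*(-34) = (-140 + √2*3)*(-34) = (-140 + 3*√2)*(-34) = 4760 - 102*√2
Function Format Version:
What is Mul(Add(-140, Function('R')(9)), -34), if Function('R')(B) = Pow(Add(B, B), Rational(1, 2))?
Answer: Add(4760, Mul(-102, Pow(2, Rational(1, 2)))) ≈ 4615.8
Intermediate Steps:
Function('R')(B) = Mul(Pow(2, Rational(1, 2)), Pow(B, Rational(1, 2))) (Function('R')(B) = Pow(Mul(2, B), Rational(1, 2)) = Mul(Pow(2, Rational(1, 2)), Pow(B, Rational(1, 2))))
Mul(Add(-140, Function('R')(9)), -34) = Mul(Add(-140, Mul(Pow(2, Rational(1, 2)), Pow(9, Rational(1, 2)))), -34) = Mul(Add(-140, Mul(Pow(2, Rational(1, 2)), 3)), -34) = Mul(Add(-140, Mul(3, Pow(2, Rational(1, 2)))), -34) = Add(4760, Mul(-102, Pow(2, Rational(1, 2))))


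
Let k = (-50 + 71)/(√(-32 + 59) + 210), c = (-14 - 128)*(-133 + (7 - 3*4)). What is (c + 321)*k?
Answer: 9759330/4897 - 139419*√3/4897 ≈ 1943.6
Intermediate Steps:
c = 19596 (c = -142*(-133 + (7 - 12)) = -142*(-133 - 5) = -142*(-138) = 19596)
k = 21/(210 + 3*√3) (k = 21/(√27 + 210) = 21/(3*√3 + 210) = 21/(210 + 3*√3) ≈ 0.097585)
(c + 321)*k = (19596 + 321)*(490/4897 - 7*√3/4897) = 19917*(490/4897 - 7*√3/4897) = 9759330/4897 - 139419*√3/4897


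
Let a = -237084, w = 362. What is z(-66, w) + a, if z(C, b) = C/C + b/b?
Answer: -237082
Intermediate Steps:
z(C, b) = 2 (z(C, b) = 1 + 1 = 2)
z(-66, w) + a = 2 - 237084 = -237082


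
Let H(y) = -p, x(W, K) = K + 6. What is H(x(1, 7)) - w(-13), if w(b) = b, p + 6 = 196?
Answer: -177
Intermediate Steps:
p = 190 (p = -6 + 196 = 190)
x(W, K) = 6 + K
H(y) = -190 (H(y) = -1*190 = -190)
H(x(1, 7)) - w(-13) = -190 - 1*(-13) = -190 + 13 = -177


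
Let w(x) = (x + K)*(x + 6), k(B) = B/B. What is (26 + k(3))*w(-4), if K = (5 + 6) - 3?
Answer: 216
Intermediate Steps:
k(B) = 1
K = 8 (K = 11 - 3 = 8)
w(x) = (6 + x)*(8 + x) (w(x) = (x + 8)*(x + 6) = (8 + x)*(6 + x) = (6 + x)*(8 + x))
(26 + k(3))*w(-4) = (26 + 1)*(48 + (-4)² + 14*(-4)) = 27*(48 + 16 - 56) = 27*8 = 216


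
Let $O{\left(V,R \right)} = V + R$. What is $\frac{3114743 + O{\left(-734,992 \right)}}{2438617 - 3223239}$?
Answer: $- \frac{3115001}{784622} \approx -3.9701$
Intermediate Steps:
$O{\left(V,R \right)} = R + V$
$\frac{3114743 + O{\left(-734,992 \right)}}{2438617 - 3223239} = \frac{3114743 + \left(992 - 734\right)}{2438617 - 3223239} = \frac{3114743 + 258}{-784622} = 3115001 \left(- \frac{1}{784622}\right) = - \frac{3115001}{784622}$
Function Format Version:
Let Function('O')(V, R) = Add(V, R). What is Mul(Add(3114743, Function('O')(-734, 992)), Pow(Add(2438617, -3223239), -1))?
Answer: Rational(-3115001, 784622) ≈ -3.9701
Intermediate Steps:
Function('O')(V, R) = Add(R, V)
Mul(Add(3114743, Function('O')(-734, 992)), Pow(Add(2438617, -3223239), -1)) = Mul(Add(3114743, Add(992, -734)), Pow(Add(2438617, -3223239), -1)) = Mul(Add(3114743, 258), Pow(-784622, -1)) = Mul(3115001, Rational(-1, 784622)) = Rational(-3115001, 784622)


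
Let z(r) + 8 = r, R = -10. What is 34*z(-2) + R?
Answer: -350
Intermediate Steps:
z(r) = -8 + r
34*z(-2) + R = 34*(-8 - 2) - 10 = 34*(-10) - 10 = -340 - 10 = -350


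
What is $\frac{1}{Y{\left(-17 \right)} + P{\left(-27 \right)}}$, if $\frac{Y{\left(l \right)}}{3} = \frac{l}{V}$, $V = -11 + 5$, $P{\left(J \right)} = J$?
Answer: $- \frac{2}{37} \approx -0.054054$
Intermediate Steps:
$V = -6$
$Y{\left(l \right)} = - \frac{l}{2}$ ($Y{\left(l \right)} = 3 \frac{l}{-6} = 3 l \left(- \frac{1}{6}\right) = 3 \left(- \frac{l}{6}\right) = - \frac{l}{2}$)
$\frac{1}{Y{\left(-17 \right)} + P{\left(-27 \right)}} = \frac{1}{\left(- \frac{1}{2}\right) \left(-17\right) - 27} = \frac{1}{\frac{17}{2} - 27} = \frac{1}{- \frac{37}{2}} = - \frac{2}{37}$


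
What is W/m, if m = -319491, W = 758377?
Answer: -758377/319491 ≈ -2.3737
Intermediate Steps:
W/m = 758377/(-319491) = 758377*(-1/319491) = -758377/319491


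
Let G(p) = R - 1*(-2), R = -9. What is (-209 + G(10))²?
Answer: 46656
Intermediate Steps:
G(p) = -7 (G(p) = -9 - 1*(-2) = -9 + 2 = -7)
(-209 + G(10))² = (-209 - 7)² = (-216)² = 46656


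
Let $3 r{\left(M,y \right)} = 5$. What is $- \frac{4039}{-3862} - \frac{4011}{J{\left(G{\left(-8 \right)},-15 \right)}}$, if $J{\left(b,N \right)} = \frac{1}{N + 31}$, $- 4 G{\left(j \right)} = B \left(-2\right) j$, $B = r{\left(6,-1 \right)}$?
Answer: $- \frac{247843673}{3862} \approx -64175.0$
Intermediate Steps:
$r{\left(M,y \right)} = \frac{5}{3}$ ($r{\left(M,y \right)} = \frac{1}{3} \cdot 5 = \frac{5}{3}$)
$B = \frac{5}{3} \approx 1.6667$
$G{\left(j \right)} = \frac{5 j}{6}$ ($G{\left(j \right)} = - \frac{\frac{5}{3} \left(-2\right) j}{4} = - \frac{\left(- \frac{10}{3}\right) j}{4} = \frac{5 j}{6}$)
$J{\left(b,N \right)} = \frac{1}{31 + N}$
$- \frac{4039}{-3862} - \frac{4011}{J{\left(G{\left(-8 \right)},-15 \right)}} = - \frac{4039}{-3862} - \frac{4011}{\frac{1}{31 - 15}} = \left(-4039\right) \left(- \frac{1}{3862}\right) - \frac{4011}{\frac{1}{16}} = \frac{4039}{3862} - 4011 \frac{1}{\frac{1}{16}} = \frac{4039}{3862} - 64176 = - \frac{247843673}{3862}$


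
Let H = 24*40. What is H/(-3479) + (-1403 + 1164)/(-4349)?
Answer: -3343559/15130171 ≈ -0.22099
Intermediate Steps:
H = 960
H/(-3479) + (-1403 + 1164)/(-4349) = 960/(-3479) + (-1403 + 1164)/(-4349) = 960*(-1/3479) - 239*(-1/4349) = -960/3479 + 239/4349 = -3343559/15130171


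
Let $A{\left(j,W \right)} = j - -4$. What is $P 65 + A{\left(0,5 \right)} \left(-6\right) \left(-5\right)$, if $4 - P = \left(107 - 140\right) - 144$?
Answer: $11885$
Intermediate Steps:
$A{\left(j,W \right)} = 4 + j$ ($A{\left(j,W \right)} = j + 4 = 4 + j$)
$P = 181$ ($P = 4 - \left(\left(107 - 140\right) - 144\right) = 4 - \left(-33 - 144\right) = 4 - -177 = 4 + 177 = 181$)
$P 65 + A{\left(0,5 \right)} \left(-6\right) \left(-5\right) = 181 \cdot 65 + \left(4 + 0\right) \left(-6\right) \left(-5\right) = 11765 + 4 \left(-6\right) \left(-5\right) = 11765 - -120 = 11765 + 120 = 11885$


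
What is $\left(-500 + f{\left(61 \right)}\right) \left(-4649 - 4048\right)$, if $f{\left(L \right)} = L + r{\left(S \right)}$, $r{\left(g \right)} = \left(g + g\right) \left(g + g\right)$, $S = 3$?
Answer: $3504891$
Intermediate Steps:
$r{\left(g \right)} = 4 g^{2}$ ($r{\left(g \right)} = 2 g 2 g = 4 g^{2}$)
$f{\left(L \right)} = 36 + L$ ($f{\left(L \right)} = L + 4 \cdot 3^{2} = L + 4 \cdot 9 = L + 36 = 36 + L$)
$\left(-500 + f{\left(61 \right)}\right) \left(-4649 - 4048\right) = \left(-500 + \left(36 + 61\right)\right) \left(-4649 - 4048\right) = \left(-500 + 97\right) \left(-8697\right) = \left(-403\right) \left(-8697\right) = 3504891$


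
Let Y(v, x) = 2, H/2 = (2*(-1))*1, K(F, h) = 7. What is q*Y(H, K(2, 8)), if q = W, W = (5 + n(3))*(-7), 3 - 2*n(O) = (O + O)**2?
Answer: 161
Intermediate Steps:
n(O) = 3/2 - 2*O**2 (n(O) = 3/2 - (O + O)**2/2 = 3/2 - 4*O**2/2 = 3/2 - 2*O**2)
H = -4 (H = 2*((2*(-1))*1) = 2*(-2*1) = 2*(-2) = -4)
W = 161/2 (W = (5 + (3/2 - 2*3**2))*(-7) = (5 + (3/2 - 2*9))*(-7) = (5 + (3/2 - 18))*(-7) = (5 - 33/2)*(-7) = -23/2*(-7) = 161/2 ≈ 80.500)
q = 161/2 ≈ 80.500
q*Y(H, K(2, 8)) = (161/2)*2 = 161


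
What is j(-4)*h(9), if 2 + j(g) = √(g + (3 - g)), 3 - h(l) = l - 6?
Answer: 0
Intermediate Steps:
h(l) = 9 - l (h(l) = 3 - (l - 6) = 3 - (-6 + l) = 3 + (6 - l) = 9 - l)
j(g) = -2 + √3 (j(g) = -2 + √(g + (3 - g)) = -2 + √3)
j(-4)*h(9) = (-2 + √3)*(9 - 1*9) = (-2 + √3)*(9 - 9) = (-2 + √3)*0 = 0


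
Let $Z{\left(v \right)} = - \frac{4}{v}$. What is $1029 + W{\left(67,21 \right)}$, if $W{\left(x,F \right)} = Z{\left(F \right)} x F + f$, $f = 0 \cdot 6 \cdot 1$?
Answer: $761$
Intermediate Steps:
$f = 0$ ($f = 0 \cdot 1 = 0$)
$W{\left(x,F \right)} = - 4 x$ ($W{\left(x,F \right)} = - \frac{4}{F} x F + 0 = - \frac{4 x}{F} F + 0 = - 4 x + 0 = - 4 x$)
$1029 + W{\left(67,21 \right)} = 1029 - 268 = 761$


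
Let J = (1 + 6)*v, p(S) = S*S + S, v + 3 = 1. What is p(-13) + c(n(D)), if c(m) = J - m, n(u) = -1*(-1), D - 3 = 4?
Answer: 141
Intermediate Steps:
v = -2 (v = -3 + 1 = -2)
D = 7 (D = 3 + 4 = 7)
n(u) = 1
p(S) = S + S² (p(S) = S² + S = S + S²)
J = -14 (J = (1 + 6)*(-2) = 7*(-2) = -14)
c(m) = -14 - m
p(-13) + c(n(D)) = -13*(1 - 13) + (-14 - 1*1) = -13*(-12) + (-14 - 1) = 156 - 15 = 141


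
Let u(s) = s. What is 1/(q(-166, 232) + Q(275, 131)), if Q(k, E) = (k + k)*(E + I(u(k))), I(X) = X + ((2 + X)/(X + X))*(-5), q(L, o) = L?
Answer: 1/221749 ≈ 4.5096e-6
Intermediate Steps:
I(X) = X - 5*(2 + X)/(2*X) (I(X) = X + ((2 + X)/((2*X)))*(-5) = X + ((2 + X)*(1/(2*X)))*(-5) = X + ((2 + X)/(2*X))*(-5) = X - 5*(2 + X)/(2*X))
Q(k, E) = 2*k*(-5/2 + E + k - 5/k) (Q(k, E) = (k + k)*(E + (-5/2 + k - 5/k)) = (2*k)*(-5/2 + E + k - 5/k) = 2*k*(-5/2 + E + k - 5/k))
1/(q(-166, 232) + Q(275, 131)) = 1/(-166 + (-10 + 275*(-5 + 2*131 + 2*275))) = 1/(-166 + (-10 + 275*(-5 + 262 + 550))) = 1/(-166 + (-10 + 275*807)) = 1/(-166 + (-10 + 221925)) = 1/(-166 + 221915) = 1/221749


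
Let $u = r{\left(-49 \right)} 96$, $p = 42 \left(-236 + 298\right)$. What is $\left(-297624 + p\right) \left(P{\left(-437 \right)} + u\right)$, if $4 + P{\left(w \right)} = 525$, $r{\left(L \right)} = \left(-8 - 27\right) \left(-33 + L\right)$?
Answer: $-81437615820$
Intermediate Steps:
$r{\left(L \right)} = 1155 - 35 L$ ($r{\left(L \right)} = - 35 \left(-33 + L\right) = 1155 - 35 L$)
$P{\left(w \right)} = 521$ ($P{\left(w \right)} = -4 + 525 = 521$)
$p = 2604$ ($p = 42 \cdot 62 = 2604$)
$u = 275520$ ($u = \left(1155 - -1715\right) 96 = \left(1155 + 1715\right) 96 = 2870 \cdot 96 = 275520$)
$\left(-297624 + p\right) \left(P{\left(-437 \right)} + u\right) = \left(-297624 + 2604\right) \left(521 + 275520\right) = \left(-295020\right) 276041 = -81437615820$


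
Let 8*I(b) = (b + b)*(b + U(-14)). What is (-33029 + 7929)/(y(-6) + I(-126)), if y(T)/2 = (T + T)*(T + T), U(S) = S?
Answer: -12550/2349 ≈ -5.3427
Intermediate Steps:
y(T) = 8*T² (y(T) = 2*((T + T)*(T + T)) = 2*((2*T)*(2*T)) = 2*(4*T²) = 8*T²)
I(b) = b*(-14 + b)/4 (I(b) = ((b + b)*(b - 14))/8 = ((2*b)*(-14 + b))/8 = (2*b*(-14 + b))/8 = b*(-14 + b)/4)
(-33029 + 7929)/(y(-6) + I(-126)) = (-33029 + 7929)/(8*(-6)² + (¼)*(-126)*(-14 - 126)) = -25100/(8*36 + (¼)*(-126)*(-140)) = -25100/(288 + 4410) = -25100/4698 = -25100*1/4698 = -12550/2349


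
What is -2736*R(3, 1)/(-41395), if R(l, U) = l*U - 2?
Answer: 2736/41395 ≈ 0.066095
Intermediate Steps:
R(l, U) = -2 + U*l (R(l, U) = U*l - 2 = -2 + U*l)
-2736*R(3, 1)/(-41395) = -2736*(-2 + 1*3)/(-41395) = -2736*(-2 + 3)*(-1/41395) = -2736*1*(-1/41395) = -2736*(-1/41395) = 2736/41395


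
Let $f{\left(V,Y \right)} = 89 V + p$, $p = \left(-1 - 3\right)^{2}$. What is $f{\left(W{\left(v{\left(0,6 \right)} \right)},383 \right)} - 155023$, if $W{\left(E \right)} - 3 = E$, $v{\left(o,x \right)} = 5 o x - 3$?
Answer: $-155007$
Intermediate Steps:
$p = 16$ ($p = \left(-4\right)^{2} = 16$)
$v{\left(o,x \right)} = -3 + 5 o x$ ($v{\left(o,x \right)} = 5 o x - 3 = -3 + 5 o x$)
$W{\left(E \right)} = 3 + E$
$f{\left(V,Y \right)} = 16 + 89 V$ ($f{\left(V,Y \right)} = 89 V + 16 = 16 + 89 V$)
$f{\left(W{\left(v{\left(0,6 \right)} \right)},383 \right)} - 155023 = \left(16 + 89 \left(3 - \left(3 + 0 \cdot 6\right)\right)\right) - 155023 = \left(16 + 89 \left(3 + \left(-3 + 0\right)\right)\right) - 155023 = \left(16 + 89 \left(3 - 3\right)\right) - 155023 = \left(16 + 89 \cdot 0\right) - 155023 = \left(16 + 0\right) - 155023 = 16 - 155023 = -155007$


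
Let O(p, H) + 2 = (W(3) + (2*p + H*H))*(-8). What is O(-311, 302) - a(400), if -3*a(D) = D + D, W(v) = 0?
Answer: -2173174/3 ≈ -7.2439e+5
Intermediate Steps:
a(D) = -2*D/3 (a(D) = -(D + D)/3 = -2*D/3)
O(p, H) = -2 - 16*p - 8*H**2 (O(p, H) = -2 + (0 + (2*p + H*H))*(-8) = -2 + (0 + (2*p + H**2))*(-8) = -2 + (0 + (H**2 + 2*p))*(-8) = -2 + (H**2 + 2*p)*(-8) = -2 + (-16*p - 8*H**2) = -2 - 16*p - 8*H**2)
O(-311, 302) - a(400) = (-2 - 16*(-311) - 8*302**2) - (-2)*400/3 = (-2 + 4976 - 8*91204) - 1*(-800/3) = (-2 + 4976 - 729632) + 800/3 = -724658 + 800/3 = -2173174/3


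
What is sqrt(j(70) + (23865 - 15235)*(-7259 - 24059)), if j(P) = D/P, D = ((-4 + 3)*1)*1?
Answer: I*sqrt(1324344266070)/70 ≈ 16440.0*I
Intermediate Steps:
D = -1 (D = -1*1*1 = -1*1 = -1)
j(P) = -1/P
sqrt(j(70) + (23865 - 15235)*(-7259 - 24059)) = sqrt(-1/70 + (23865 - 15235)*(-7259 - 24059)) = sqrt(-1*1/70 + 8630*(-31318)) = sqrt(-1/70 - 270274340) = sqrt(-18919203801/70) = I*sqrt(1324344266070)/70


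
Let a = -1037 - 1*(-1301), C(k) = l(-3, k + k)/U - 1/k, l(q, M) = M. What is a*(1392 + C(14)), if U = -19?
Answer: 48821652/133 ≈ 3.6708e+5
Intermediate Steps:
C(k) = -1/k - 2*k/19 (C(k) = (k + k)/(-19) - 1/k = (2*k)*(-1/19) - 1/k = -2*k/19 - 1/k = -1/k - 2*k/19)
a = 264 (a = -1037 + 1301 = 264)
a*(1392 + C(14)) = 264*(1392 + (-1/14 - 2/19*14)) = 264*(1392 + (-1*1/14 - 28/19)) = 264*(1392 + (-1/14 - 28/19)) = 264*(1392 - 411/266) = 264*(369861/266) = 48821652/133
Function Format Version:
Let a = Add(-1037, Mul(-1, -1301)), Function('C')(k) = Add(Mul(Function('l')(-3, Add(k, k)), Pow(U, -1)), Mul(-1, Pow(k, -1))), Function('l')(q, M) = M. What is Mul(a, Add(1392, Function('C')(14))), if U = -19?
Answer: Rational(48821652, 133) ≈ 3.6708e+5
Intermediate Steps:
Function('C')(k) = Add(Mul(-1, Pow(k, -1)), Mul(Rational(-2, 19), k)) (Function('C')(k) = Add(Mul(Add(k, k), Pow(-19, -1)), Mul(-1, Pow(k, -1))) = Add(Mul(Mul(2, k), Rational(-1, 19)), Mul(-1, Pow(k, -1))) = Add(Mul(Rational(-2, 19), k), Mul(-1, Pow(k, -1))) = Add(Mul(-1, Pow(k, -1)), Mul(Rational(-2, 19), k)))
a = 264 (a = Add(-1037, 1301) = 264)
Mul(a, Add(1392, Function('C')(14))) = Mul(264, Add(1392, Add(Mul(-1, Pow(14, -1)), Mul(Rational(-2, 19), 14)))) = Mul(264, Add(1392, Add(Mul(-1, Rational(1, 14)), Rational(-28, 19)))) = Mul(264, Add(1392, Add(Rational(-1, 14), Rational(-28, 19)))) = Mul(264, Add(1392, Rational(-411, 266))) = Mul(264, Rational(369861, 266)) = Rational(48821652, 133)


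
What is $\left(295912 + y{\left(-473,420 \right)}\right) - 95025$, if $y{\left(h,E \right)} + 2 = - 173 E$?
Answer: $128225$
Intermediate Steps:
$y{\left(h,E \right)} = -2 - 173 E$
$\left(295912 + y{\left(-473,420 \right)}\right) - 95025 = \left(295912 - 72662\right) - 95025 = 223250 - 95025 = 128225$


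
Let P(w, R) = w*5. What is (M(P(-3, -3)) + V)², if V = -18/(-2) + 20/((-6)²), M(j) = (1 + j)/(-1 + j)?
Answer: 564001/5184 ≈ 108.80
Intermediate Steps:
P(w, R) = 5*w
M(j) = (1 + j)/(-1 + j)
V = 86/9 (V = -18*(-½) + 20/36 = 9 + 20*(1/36) = 9 + 5/9 = 86/9 ≈ 9.5556)
(M(P(-3, -3)) + V)² = ((1 + 5*(-3))/(-1 + 5*(-3)) + 86/9)² = ((1 - 15)/(-1 - 15) + 86/9)² = (-14/(-16) + 86/9)² = (-1/16*(-14) + 86/9)² = (7/8 + 86/9)² = (751/72)² = 564001/5184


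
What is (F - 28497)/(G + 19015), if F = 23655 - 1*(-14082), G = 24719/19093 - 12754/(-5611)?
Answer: 17676585795/36383478746 ≈ 0.48584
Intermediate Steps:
G = 382210431/107130823 (G = 24719*(1/19093) - 12754*(-1/5611) = 24719/19093 + 12754/5611 = 382210431/107130823 ≈ 3.5677)
F = 37737 (F = 23655 + 14082 = 37737)
(F - 28497)/(G + 19015) = (37737 - 28497)/(382210431/107130823 + 19015) = 9240/(2037474809776/107130823) = 9240*(107130823/2037474809776) = 17676585795/36383478746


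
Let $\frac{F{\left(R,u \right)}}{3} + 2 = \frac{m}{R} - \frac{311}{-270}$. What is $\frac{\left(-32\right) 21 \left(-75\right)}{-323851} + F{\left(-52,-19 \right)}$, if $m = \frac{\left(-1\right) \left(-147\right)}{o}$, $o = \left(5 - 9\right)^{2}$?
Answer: $- \frac{39165140759}{12124981440} \approx -3.2301$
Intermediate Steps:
$o = 16$ ($o = \left(-4\right)^{2} = 16$)
$m = \frac{147}{16}$ ($m = \frac{\left(-1\right) \left(-147\right)}{16} = 147 \cdot \frac{1}{16} = \frac{147}{16} \approx 9.1875$)
$F{\left(R,u \right)} = - \frac{229}{90} + \frac{441}{16 R}$ ($F{\left(R,u \right)} = -6 + 3 \left(\frac{147}{16 R} - \frac{311}{-270}\right) = -6 + 3 \left(\frac{147}{16 R} - - \frac{311}{270}\right) = -6 + 3 \left(\frac{147}{16 R} + \frac{311}{270}\right) = -6 + 3 \left(\frac{311}{270} + \frac{147}{16 R}\right) = -6 + \left(\frac{311}{90} + \frac{441}{16 R}\right) = - \frac{229}{90} + \frac{441}{16 R}$)
$\frac{\left(-32\right) 21 \left(-75\right)}{-323851} + F{\left(-52,-19 \right)} = \frac{\left(-32\right) 21 \left(-75\right)}{-323851} + \frac{19845 - -95264}{720 \left(-52\right)} = \left(-672\right) \left(-75\right) \left(- \frac{1}{323851}\right) + \frac{1}{720} \left(- \frac{1}{52}\right) \left(19845 + 95264\right) = 50400 \left(- \frac{1}{323851}\right) + \frac{1}{720} \left(- \frac{1}{52}\right) 115109 = - \frac{50400}{323851} - \frac{115109}{37440} = - \frac{39165140759}{12124981440}$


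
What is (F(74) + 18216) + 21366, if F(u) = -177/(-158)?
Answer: 6254133/158 ≈ 39583.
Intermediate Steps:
F(u) = 177/158 (F(u) = -177*(-1/158) = 177/158)
(F(74) + 18216) + 21366 = (177/158 + 18216) + 21366 = 2878305/158 + 21366 = 6254133/158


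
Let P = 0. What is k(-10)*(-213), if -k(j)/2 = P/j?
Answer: 0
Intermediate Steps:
k(j) = 0 (k(j) = -0/j = -2*0 = 0)
k(-10)*(-213) = 0*(-213) = 0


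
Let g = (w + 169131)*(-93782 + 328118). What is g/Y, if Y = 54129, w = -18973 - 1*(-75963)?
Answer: 17662763552/18043 ≈ 9.7893e+5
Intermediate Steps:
w = 56990 (w = -18973 + 75963 = 56990)
g = 52988290656 (g = (56990 + 169131)*(-93782 + 328118) = 226121*234336 = 52988290656)
g/Y = 52988290656/54129 = 52988290656*(1/54129) = 17662763552/18043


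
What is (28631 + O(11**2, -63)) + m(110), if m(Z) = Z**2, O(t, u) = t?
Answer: 40852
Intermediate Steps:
(28631 + O(11**2, -63)) + m(110) = (28631 + 11**2) + 110**2 = (28631 + 121) + 12100 = 28752 + 12100 = 40852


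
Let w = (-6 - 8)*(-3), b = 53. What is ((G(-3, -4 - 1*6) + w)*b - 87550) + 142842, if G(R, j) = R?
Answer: 57359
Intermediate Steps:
w = 42 (w = -14*(-3) = 42)
((G(-3, -4 - 1*6) + w)*b - 87550) + 142842 = ((-3 + 42)*53 - 87550) + 142842 = (39*53 - 87550) + 142842 = (2067 - 87550) + 142842 = -85483 + 142842 = 57359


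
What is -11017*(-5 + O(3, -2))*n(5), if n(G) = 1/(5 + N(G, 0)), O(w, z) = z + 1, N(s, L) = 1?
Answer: 11017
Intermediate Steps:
O(w, z) = 1 + z
n(G) = ⅙ (n(G) = 1/(5 + 1) = 1/6 = ⅙)
-11017*(-5 + O(3, -2))*n(5) = -11017*(-5 + (1 - 2))/6 = -11017*(-5 - 1)/6 = -(-66102)/6 = -11017*(-1) = 11017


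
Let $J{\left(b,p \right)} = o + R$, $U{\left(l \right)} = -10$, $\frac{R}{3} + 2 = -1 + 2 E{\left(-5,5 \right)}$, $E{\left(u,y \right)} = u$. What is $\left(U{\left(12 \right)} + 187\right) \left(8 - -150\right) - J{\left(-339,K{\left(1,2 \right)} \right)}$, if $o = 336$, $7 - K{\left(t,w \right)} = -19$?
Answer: $27669$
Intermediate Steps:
$K{\left(t,w \right)} = 26$ ($K{\left(t,w \right)} = 7 - -19 = 7 + 19 = 26$)
$R = -39$ ($R = -6 + 3 \left(-1 + 2 \left(-5\right)\right) = -6 + 3 \left(-1 - 10\right) = -6 + 3 \left(-11\right) = -6 - 33 = -39$)
$J{\left(b,p \right)} = 297$ ($J{\left(b,p \right)} = 336 - 39 = 297$)
$\left(U{\left(12 \right)} + 187\right) \left(8 - -150\right) - J{\left(-339,K{\left(1,2 \right)} \right)} = \left(-10 + 187\right) \left(8 - -150\right) - 297 = 177 \left(8 + 150\right) - 297 = 177 \cdot 158 - 297 = 27966 - 297 = 27669$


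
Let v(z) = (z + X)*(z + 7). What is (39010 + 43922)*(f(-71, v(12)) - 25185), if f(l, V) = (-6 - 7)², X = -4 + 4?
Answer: -2074626912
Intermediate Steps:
X = 0
v(z) = z*(7 + z) (v(z) = (z + 0)*(z + 7) = z*(7 + z))
f(l, V) = 169 (f(l, V) = (-13)² = 169)
(39010 + 43922)*(f(-71, v(12)) - 25185) = (39010 + 43922)*(169 - 25185) = 82932*(-25016) = -2074626912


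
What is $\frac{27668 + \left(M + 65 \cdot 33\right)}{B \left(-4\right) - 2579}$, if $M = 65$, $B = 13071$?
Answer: $- \frac{29878}{54863} \approx -0.54459$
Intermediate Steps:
$\frac{27668 + \left(M + 65 \cdot 33\right)}{B \left(-4\right) - 2579} = \frac{27668 + \left(65 + 65 \cdot 33\right)}{13071 \left(-4\right) - 2579} = \frac{27668 + \left(65 + 2145\right)}{-52284 - 2579} = \frac{27668 + 2210}{-54863} = 29878 \left(- \frac{1}{54863}\right) = - \frac{29878}{54863}$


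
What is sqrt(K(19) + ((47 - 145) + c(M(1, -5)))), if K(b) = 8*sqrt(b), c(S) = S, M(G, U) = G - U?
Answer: 2*sqrt(-23 + 2*sqrt(19)) ≈ 7.5584*I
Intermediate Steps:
sqrt(K(19) + ((47 - 145) + c(M(1, -5)))) = sqrt(8*sqrt(19) + ((47 - 145) + (1 - 1*(-5)))) = sqrt(8*sqrt(19) + (-98 + (1 + 5))) = sqrt(8*sqrt(19) + (-98 + 6)) = sqrt(8*sqrt(19) - 92) = sqrt(-92 + 8*sqrt(19))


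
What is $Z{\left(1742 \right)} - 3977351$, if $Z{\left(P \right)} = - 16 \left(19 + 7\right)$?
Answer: $-3977767$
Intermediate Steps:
$Z{\left(P \right)} = -416$ ($Z{\left(P \right)} = \left(-16\right) 26 = -416$)
$Z{\left(1742 \right)} - 3977351 = -416 - 3977351 = -3977767$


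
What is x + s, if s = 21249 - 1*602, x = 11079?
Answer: 31726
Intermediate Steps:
s = 20647 (s = 21249 - 602 = 20647)
x + s = 11079 + 20647 = 31726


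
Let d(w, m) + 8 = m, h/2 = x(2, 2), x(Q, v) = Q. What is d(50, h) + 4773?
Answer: 4769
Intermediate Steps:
h = 4 (h = 2*2 = 4)
d(w, m) = -8 + m
d(50, h) + 4773 = (-8 + 4) + 4773 = -4 + 4773 = 4769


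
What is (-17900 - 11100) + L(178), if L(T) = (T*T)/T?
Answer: -28822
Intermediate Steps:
L(T) = T (L(T) = T²/T = T)
(-17900 - 11100) + L(178) = (-17900 - 11100) + 178 = -29000 + 178 = -28822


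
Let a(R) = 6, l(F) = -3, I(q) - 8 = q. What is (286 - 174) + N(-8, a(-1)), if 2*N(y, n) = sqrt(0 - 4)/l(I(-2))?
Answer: 112 - I/3 ≈ 112.0 - 0.33333*I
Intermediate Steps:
I(q) = 8 + q
N(y, n) = -I/3 (N(y, n) = (sqrt(0 - 4)/(-3))/2 = (sqrt(-4)*(-1/3))/2 = ((2*I)*(-1/3))/2 = (-2*I/3)/2 = -I/3)
(286 - 174) + N(-8, a(-1)) = (286 - 174) - I/3 = 112 - I/3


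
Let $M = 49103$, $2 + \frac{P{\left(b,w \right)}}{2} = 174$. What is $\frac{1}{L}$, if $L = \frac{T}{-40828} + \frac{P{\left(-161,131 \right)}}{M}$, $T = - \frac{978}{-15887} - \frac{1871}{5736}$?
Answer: $\frac{182691007533768288}{1281059198466431} \approx 142.61$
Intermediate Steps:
$P{\left(b,w \right)} = 344$ ($P{\left(b,w \right)} = -4 + 2 \cdot 174 = -4 + 348 = 344$)
$T = - \frac{24114769}{91127832}$ ($T = \left(-978\right) \left(- \frac{1}{15887}\right) - \frac{1871}{5736} = \frac{978}{15887} - \frac{1871}{5736} = - \frac{24114769}{91127832} \approx -0.26463$)
$L = \frac{1281059198466431}{182691007533768288}$ ($L = - \frac{24114769}{91127832 \left(-40828\right)} + \frac{344}{49103} = \left(- \frac{24114769}{91127832}\right) \left(- \frac{1}{40828}\right) + 344 \cdot \frac{1}{49103} = \frac{24114769}{3720567124896} + \frac{344}{49103} = \frac{1281059198466431}{182691007533768288} \approx 0.0070122$)
$\frac{1}{L} = \frac{1}{\frac{1281059198466431}{182691007533768288}} = \frac{182691007533768288}{1281059198466431}$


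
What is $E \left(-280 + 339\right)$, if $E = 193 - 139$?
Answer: $3186$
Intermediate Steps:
$E = 54$ ($E = 193 - 139 = 54$)
$E \left(-280 + 339\right) = 54 \left(-280 + 339\right) = 54 \cdot 59 = 3186$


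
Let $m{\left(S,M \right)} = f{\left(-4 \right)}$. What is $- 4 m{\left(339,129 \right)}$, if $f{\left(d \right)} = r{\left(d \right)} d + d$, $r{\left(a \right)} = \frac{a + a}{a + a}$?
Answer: $32$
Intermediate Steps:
$r{\left(a \right)} = 1$ ($r{\left(a \right)} = \frac{2 a}{2 a} = 2 a \frac{1}{2 a} = 1$)
$f{\left(d \right)} = 2 d$ ($f{\left(d \right)} = 1 d + d = d + d = 2 d$)
$m{\left(S,M \right)} = -8$ ($m{\left(S,M \right)} = 2 \left(-4\right) = -8$)
$- 4 m{\left(339,129 \right)} = \left(-4\right) \left(-8\right) = 32$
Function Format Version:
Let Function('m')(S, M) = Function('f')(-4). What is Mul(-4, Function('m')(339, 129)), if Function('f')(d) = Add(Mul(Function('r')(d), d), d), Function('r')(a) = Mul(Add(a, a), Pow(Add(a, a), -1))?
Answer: 32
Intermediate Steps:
Function('r')(a) = 1 (Function('r')(a) = Mul(Mul(2, a), Pow(Mul(2, a), -1)) = Mul(Mul(2, a), Mul(Rational(1, 2), Pow(a, -1))) = 1)
Function('f')(d) = Mul(2, d) (Function('f')(d) = Add(Mul(1, d), d) = Add(d, d) = Mul(2, d))
Function('m')(S, M) = -8 (Function('m')(S, M) = Mul(2, -4) = -8)
Mul(-4, Function('m')(339, 129)) = Mul(-4, -8) = 32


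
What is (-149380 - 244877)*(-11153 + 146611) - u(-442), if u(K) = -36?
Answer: -53405264670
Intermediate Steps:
(-149380 - 244877)*(-11153 + 146611) - u(-442) = (-149380 - 244877)*(-11153 + 146611) - 1*(-36) = -394257*135458 + 36 = -53405264706 + 36 = -53405264670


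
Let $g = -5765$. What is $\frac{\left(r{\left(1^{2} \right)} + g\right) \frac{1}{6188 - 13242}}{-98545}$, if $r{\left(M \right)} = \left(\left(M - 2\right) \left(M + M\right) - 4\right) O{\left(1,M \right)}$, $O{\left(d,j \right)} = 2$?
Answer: $- \frac{5777}{695136430} \approx -8.3106 \cdot 10^{-6}$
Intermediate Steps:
$r{\left(M \right)} = -8 + 4 M \left(-2 + M\right)$ ($r{\left(M \right)} = \left(\left(M - 2\right) \left(M + M\right) - 4\right) 2 = \left(\left(-2 + M\right) 2 M - 4\right) 2 = \left(2 M \left(-2 + M\right) - 4\right) 2 = \left(-4 + 2 M \left(-2 + M\right)\right) 2 = -8 + 4 M \left(-2 + M\right)$)
$\frac{\left(r{\left(1^{2} \right)} + g\right) \frac{1}{6188 - 13242}}{-98545} = \frac{\left(\left(-8 - 8 \cdot 1^{2} + 4 \left(1^{2}\right)^{2}\right) - 5765\right) \frac{1}{6188 - 13242}}{-98545} = \frac{\left(-8 - 8 + 4 \cdot 1^{2}\right) - 5765}{-7054} \left(- \frac{1}{98545}\right) = \left(\left(-8 - 8 + 4 \cdot 1\right) - 5765\right) \left(- \frac{1}{7054}\right) \left(- \frac{1}{98545}\right) = \left(\left(-8 - 8 + 4\right) - 5765\right) \left(- \frac{1}{7054}\right) \left(- \frac{1}{98545}\right) = \left(-12 - 5765\right) \left(- \frac{1}{7054}\right) \left(- \frac{1}{98545}\right) = \left(-5777\right) \left(- \frac{1}{7054}\right) \left(- \frac{1}{98545}\right) = \frac{5777}{7054} \left(- \frac{1}{98545}\right) = - \frac{5777}{695136430}$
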